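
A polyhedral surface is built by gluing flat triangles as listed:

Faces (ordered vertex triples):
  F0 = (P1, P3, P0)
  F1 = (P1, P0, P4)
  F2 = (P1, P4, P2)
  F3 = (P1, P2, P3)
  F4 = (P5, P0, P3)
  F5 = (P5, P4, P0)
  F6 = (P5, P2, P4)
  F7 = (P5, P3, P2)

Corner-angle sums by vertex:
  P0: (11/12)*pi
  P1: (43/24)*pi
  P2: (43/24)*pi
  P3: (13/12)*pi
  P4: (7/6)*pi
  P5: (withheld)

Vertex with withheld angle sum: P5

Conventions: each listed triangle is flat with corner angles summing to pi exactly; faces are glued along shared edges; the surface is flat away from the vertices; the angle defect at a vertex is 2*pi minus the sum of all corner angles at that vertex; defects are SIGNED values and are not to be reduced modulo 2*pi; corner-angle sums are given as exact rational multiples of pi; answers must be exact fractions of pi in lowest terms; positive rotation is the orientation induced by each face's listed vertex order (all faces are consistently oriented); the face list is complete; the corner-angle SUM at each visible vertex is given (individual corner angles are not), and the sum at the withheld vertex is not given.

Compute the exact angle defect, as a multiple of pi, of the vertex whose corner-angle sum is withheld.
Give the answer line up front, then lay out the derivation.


Answer: defect(P5) = (3/4)*pi

V = 6, E = 12, F = 8; chi = V - E + F = 2
Gauss-Bonnet: total defect = 2*pi*chi = 4*pi; visible defects sum to (13/4)*pi


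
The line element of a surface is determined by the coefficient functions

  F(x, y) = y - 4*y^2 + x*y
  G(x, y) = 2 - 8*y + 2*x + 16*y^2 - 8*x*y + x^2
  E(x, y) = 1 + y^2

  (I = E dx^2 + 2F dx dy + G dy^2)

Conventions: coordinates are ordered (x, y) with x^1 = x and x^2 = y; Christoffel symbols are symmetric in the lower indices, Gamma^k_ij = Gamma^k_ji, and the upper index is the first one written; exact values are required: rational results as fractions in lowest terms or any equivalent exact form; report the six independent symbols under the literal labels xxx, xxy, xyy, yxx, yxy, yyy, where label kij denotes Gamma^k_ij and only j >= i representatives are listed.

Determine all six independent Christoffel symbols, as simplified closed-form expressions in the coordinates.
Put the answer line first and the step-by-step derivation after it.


Answer: Gamma_xxx = 0, Gamma_xxy = y/(x^2 - 8*x*y + 2*x + 17*y^2 - 8*y + 2), Gamma_xyy = -4*y/(x^2 - 8*x*y + 2*x + 17*y^2 - 8*y + 2), Gamma_yxx = 0, Gamma_yxy = (x - 4*y + 1)/(x^2 - 8*x*y + 2*x + 17*y^2 - 8*y + 2), Gamma_yyy = (-4*x + 16*y - 4)/(x^2 - 8*x*y + 2*x + 17*y^2 - 8*y + 2)

E = 1 + y^2; F = y - 4*y^2 + x*y; G = 2 - 8*y + 2*x + 16*y^2 - 8*x*y + x^2
Gamma^k_ij = (1/2) g^{kl} (d_i g_jl + d_j g_il - d_l g_ij), with g^inv = (1/(EG-F^2)) [[G, -F], [-F, E]]
first partials: E_x = 0, E_y = 2*y, F_x = y, F_y = 1 - 8*y + x, G_x = 2 - 8*y + 2*x, G_y = -8 + 32*y - 8*x
D = EG - F^2 = 2 - 8*y + 2*x + 17*y^2 - 8*x*y + x^2
expanded: Gamma^x_xx = (G E_x - 2F F_x + F E_y)/(2D), Gamma^x_xy = (G E_y - F G_x)/(2D), Gamma^x_yy = (2G F_y - G G_x - F G_y)/(2D), Gamma^y_xx = (2E F_x - E E_y - F E_x)/(2D), Gamma^y_xy = (E G_x - F E_y)/(2D), Gamma^y_yy = (E G_y - 2F F_y + F G_x)/(2D); substitute and cancel common factors


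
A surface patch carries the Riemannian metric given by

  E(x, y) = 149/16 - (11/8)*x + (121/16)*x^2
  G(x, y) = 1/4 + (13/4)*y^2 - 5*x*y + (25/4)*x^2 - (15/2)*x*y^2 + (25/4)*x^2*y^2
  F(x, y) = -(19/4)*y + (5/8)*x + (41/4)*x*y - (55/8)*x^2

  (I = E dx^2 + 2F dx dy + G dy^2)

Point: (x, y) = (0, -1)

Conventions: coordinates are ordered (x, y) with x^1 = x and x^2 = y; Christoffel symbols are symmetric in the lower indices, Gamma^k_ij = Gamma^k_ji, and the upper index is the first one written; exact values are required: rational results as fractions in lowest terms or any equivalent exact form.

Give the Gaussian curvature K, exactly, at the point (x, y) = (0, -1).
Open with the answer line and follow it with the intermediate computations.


Answer: K = -140410/103041

E = 149/16, F = 19/4, G = 7/2, EG - F^2 = 321/32 at the point
E_x = -11/8, E_y = 0, F_x = -77/8, F_y = -19/4, G_x = -5/2, G_y = -13/2
E_yy = 0, F_xy = 41/4, G_xx = 25
K follows from Brioschi's formula, (det M1 - det M2)/(EG - F^2)^2.
M1 = [[-E_yy/2 + F_xy - G_xx/2, E_x/2, F_x - E_y/2], [F_y - G_x/2, E, F], [G_y/2, F, G]] = [[-9/4, -11/16, -77/8], [-7/2, 149/16, 19/4], [-13/4, 19/4, 7/2]]; det M1 = -77655/512
M2 = [[0, E_y/2, G_x/2], [E_y/2, E, F], [G_x/2, F, G]] = [[0, 0, -5/4], [0, 149/16, 19/4], [-5/4, 19/4, 7/2]]; det M2 = -3725/256
det M1 - det M2 = -70205/512; K = -70205/512 / (321/32)^2 = -140410/103041


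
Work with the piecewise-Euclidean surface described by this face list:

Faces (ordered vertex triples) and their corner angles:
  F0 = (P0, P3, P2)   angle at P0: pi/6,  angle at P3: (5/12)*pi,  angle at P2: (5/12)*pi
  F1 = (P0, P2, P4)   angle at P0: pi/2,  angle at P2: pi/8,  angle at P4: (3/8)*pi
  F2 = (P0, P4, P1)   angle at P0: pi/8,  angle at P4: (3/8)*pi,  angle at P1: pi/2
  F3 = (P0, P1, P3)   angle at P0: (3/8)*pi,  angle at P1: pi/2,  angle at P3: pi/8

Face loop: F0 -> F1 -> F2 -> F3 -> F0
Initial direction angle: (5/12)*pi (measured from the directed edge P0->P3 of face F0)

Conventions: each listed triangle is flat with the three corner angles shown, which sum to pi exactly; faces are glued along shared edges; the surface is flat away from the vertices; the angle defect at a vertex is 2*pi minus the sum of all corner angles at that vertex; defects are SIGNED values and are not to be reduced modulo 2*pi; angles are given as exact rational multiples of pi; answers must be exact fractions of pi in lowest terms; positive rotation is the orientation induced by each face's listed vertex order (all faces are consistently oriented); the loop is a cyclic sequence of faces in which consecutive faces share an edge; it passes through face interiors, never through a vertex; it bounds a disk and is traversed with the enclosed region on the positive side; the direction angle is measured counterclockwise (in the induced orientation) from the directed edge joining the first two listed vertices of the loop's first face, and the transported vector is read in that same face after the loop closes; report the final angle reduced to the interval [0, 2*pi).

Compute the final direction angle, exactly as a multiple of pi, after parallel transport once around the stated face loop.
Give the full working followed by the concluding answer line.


enclosed vertex P0: corner angles sum to (7/6)*pi, defect = 2*pi - (7/6)*pi = (5/6)*pi
adding the enclosed defects to the starting angle (mod 2*pi, induced orientation) gives the holonomy
final angle = (5/12)*pi + (5/6)*pi = (5/4)*pi (mod 2*pi)

Answer: final direction angle = (5/4)*pi


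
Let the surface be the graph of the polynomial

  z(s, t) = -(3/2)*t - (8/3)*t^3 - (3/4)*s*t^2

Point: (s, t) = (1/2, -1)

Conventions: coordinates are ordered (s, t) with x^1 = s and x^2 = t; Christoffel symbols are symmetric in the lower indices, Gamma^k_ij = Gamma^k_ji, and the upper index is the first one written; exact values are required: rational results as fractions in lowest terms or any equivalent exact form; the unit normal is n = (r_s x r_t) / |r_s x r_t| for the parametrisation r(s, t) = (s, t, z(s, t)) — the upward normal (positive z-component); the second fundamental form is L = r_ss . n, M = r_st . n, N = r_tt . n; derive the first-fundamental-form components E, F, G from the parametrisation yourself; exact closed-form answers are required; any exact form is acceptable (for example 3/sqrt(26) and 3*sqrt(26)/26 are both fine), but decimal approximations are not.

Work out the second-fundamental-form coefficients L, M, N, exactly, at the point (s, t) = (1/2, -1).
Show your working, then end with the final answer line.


z_s = -3/4, z_t = -35/4, z_ss = 0, z_st = 3/2, z_tt = 61/4
E = 25/16, F = 105/16, G = 1241/16; answer radicand W^2 = 625/8
unnormalised second-form numerators: l = 0, m = 3/2, n = 61/4; L = l/sqrt(625/8), and similarly M = m/sqrt(W^2), N = n/sqrt(W^2)

Answer: L = 0, M = 3*sqrt(2)/25, N = 61*sqrt(2)/50


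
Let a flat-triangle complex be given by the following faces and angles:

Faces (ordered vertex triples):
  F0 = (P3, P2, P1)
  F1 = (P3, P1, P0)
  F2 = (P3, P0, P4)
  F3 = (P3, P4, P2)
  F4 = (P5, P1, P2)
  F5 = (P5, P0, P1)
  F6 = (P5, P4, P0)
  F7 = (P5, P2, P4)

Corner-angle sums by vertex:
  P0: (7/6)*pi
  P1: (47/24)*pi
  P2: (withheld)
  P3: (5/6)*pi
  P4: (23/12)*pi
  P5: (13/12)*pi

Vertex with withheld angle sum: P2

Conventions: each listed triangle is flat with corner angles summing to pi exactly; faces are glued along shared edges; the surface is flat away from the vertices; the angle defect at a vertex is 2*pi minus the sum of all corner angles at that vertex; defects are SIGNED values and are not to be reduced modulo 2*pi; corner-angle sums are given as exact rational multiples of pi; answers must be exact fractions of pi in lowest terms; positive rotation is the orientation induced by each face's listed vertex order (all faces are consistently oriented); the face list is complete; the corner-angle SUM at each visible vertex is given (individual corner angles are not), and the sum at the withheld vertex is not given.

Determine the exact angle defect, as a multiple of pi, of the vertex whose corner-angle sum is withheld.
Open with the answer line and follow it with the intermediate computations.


Answer: defect(P2) = (23/24)*pi

V = 6, E = 12, F = 8; chi = V - E + F = 2
Gauss-Bonnet: total defect = 2*pi*chi = 4*pi; visible defects sum to (73/24)*pi


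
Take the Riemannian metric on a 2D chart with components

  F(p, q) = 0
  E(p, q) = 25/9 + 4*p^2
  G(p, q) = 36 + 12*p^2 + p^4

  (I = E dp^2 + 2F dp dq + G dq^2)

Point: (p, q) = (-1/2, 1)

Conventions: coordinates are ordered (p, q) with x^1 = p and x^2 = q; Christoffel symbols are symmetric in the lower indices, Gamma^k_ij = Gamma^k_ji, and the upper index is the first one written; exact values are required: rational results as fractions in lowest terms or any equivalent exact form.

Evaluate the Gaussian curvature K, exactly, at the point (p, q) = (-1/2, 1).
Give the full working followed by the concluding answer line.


E = 34/9, F = 0, G = 625/16, EG - F^2 = 10625/72 at the point
E_p = -4, E_q = 0, F_p = 0, F_q = 0, G_p = -25/2, G_q = 0
E_qq = 0, F_pq = 0, G_pp = 27
The intrinsic route: Brioschi's K = (det M1 - det M2)/(EG - F^2)^2.
M1 = [[-E_qq/2 + F_pq - G_pp/2, E_p/2, F_p - E_q/2], [F_q - G_p/2, E, F], [G_q/2, F, G]] = [[-27/2, -2, 0], [25/4, 34/9, 0], [0, 0, 625/16]]; det M1 = -48125/32
M2 = [[0, E_q/2, G_p/2], [E_q/2, E, F], [G_p/2, F, G]] = [[0, 0, -25/4], [0, 34/9, 0], [-25/4, 0, 625/16]]; det M2 = -10625/72
det M1 - det M2 = -390625/288; K = -390625/288 / (10625/72)^2 = -18/289

Answer: K = -18/289


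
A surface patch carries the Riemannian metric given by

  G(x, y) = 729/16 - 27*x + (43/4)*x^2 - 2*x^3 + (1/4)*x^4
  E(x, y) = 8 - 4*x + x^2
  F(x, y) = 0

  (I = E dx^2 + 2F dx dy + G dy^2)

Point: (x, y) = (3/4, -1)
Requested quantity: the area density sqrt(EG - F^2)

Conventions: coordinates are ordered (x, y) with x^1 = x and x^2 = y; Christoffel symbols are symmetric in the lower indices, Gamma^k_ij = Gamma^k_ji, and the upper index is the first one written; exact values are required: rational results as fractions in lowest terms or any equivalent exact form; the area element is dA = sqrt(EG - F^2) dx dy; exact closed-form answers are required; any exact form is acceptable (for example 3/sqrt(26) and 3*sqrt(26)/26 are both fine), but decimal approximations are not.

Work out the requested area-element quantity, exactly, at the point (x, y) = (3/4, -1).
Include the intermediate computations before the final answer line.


E = 89/16, F = 0, G = 31329/1024; EG - F^2 = 2788281/16384

Answer: sqrt(EG - F^2) = 177*sqrt(89)/128


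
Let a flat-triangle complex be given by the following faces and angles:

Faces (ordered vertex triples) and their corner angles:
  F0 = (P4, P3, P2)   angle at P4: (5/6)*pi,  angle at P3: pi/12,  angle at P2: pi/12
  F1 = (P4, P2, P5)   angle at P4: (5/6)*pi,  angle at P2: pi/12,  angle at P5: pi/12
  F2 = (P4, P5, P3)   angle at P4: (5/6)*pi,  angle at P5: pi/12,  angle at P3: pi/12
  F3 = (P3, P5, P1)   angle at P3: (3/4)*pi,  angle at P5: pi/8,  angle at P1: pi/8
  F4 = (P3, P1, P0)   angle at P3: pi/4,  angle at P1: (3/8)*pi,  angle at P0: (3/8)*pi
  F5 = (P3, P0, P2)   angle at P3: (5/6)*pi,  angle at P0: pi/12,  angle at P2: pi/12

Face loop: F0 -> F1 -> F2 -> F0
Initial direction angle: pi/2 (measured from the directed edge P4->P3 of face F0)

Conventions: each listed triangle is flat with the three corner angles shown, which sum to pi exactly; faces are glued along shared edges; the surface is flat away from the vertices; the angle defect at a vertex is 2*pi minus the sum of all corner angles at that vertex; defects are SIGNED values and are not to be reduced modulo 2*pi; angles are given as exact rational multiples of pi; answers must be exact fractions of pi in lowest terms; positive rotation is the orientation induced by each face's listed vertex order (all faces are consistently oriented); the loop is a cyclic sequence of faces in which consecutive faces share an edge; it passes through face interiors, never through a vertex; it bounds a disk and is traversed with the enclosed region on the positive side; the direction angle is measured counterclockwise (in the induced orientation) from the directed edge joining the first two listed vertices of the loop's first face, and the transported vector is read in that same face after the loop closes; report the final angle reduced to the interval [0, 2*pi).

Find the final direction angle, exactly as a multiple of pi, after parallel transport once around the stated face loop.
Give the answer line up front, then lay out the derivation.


Answer: final direction angle = 0

enclosed vertex P4: corner angles sum to (5/2)*pi, defect = 2*pi - (5/2)*pi = -pi/2
by Gauss-Bonnet the loop rotates the vector by the enclosed defect sum (positive orientation, mod 2*pi)
final angle = pi/2 - pi/2 = 0 (mod 2*pi)


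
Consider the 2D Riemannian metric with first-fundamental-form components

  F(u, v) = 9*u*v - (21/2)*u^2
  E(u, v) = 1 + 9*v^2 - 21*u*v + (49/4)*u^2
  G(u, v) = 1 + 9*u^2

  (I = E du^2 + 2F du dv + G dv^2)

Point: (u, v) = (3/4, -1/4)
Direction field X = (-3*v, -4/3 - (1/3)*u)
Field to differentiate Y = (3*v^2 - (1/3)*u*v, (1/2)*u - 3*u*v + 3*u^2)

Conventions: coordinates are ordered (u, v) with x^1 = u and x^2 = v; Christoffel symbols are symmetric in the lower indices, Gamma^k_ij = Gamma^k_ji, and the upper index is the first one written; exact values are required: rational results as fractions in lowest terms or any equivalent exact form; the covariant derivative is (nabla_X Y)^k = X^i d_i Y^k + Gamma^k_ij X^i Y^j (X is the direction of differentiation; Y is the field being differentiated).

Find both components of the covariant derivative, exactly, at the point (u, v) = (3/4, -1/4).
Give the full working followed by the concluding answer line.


E = 793/64, F = -243/32, G = 97/16 at the point
E_u = 189/8, E_v = -81/4, F_u = -18, F_v = 27/4, G_u = 27/2, G_v = 0
EG - F^2 = 1117/64;  g^inv = (64/1117) * [[97/16, 243/32], [243/32, 793/64]]
first-kind symbols [ij,l] = (1/2)(d_i g_jl + d_j g_il - d_l g_ij): [uu,u] = E_u/2 = 189/16, [uu,v] = F_u - E_v/2 = -63/8, [uv,u] = E_v/2 = -81/8, [uv,v] = G_u/2 = 27/4, [vv,u] = F_v - G_u/2 = 0, [vv,v] = G_v/2 = 0
Gamma^u_ij = (G*[ij,u] - F*[ij,v])/(EG - F^2), Gamma^v_ij = (E*[ij,v] - F*[ij,u])/(EG - F^2)
Gamma_uuu = 756/1117, Gamma_uuv = -648/1117, Gamma_uvv = 0, Gamma_vuu = -504/1117, Gamma_vuv = 432/1117, Gamma_vvv = 0
X = (3/4, -19/12), Y = (1/4, 21/8) at the point

Answer: (nabla_X Y)^u = 6862/3351, (nabla_X Y)^v = 75051/8936


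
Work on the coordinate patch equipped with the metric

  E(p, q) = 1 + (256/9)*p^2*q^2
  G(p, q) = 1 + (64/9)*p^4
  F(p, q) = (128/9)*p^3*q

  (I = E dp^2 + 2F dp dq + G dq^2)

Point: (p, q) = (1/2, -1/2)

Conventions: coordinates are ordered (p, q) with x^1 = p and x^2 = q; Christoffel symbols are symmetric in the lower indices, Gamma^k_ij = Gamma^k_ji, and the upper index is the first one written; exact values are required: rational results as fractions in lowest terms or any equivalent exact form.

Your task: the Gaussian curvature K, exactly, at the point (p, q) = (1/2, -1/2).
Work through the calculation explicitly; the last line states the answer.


E = 25/9, F = -8/9, G = 13/9, EG - F^2 = 29/9 at the point
E_p = 64/9, E_q = -64/9, F_p = -16/3, F_q = 16/9, G_p = 32/9, G_q = 0
E_qq = 128/9, F_pq = 32/3, G_pp = 64/3
Brioschi: K = (det M1 - det M2) / (EG - F^2)^2 with the standard first/second-derivative matrices M1, M2.
M1 = [[-E_qq/2 + F_pq - G_pp/2, E_p/2, F_p - E_q/2], [F_q - G_p/2, E, F], [G_q/2, F, G]] = [[-64/9, 32/9, -16/9], [0, 25/9, -8/9], [0, -8/9, 13/9]]; det M1 = -1856/81
M2 = [[0, E_q/2, G_p/2], [E_q/2, E, F], [G_p/2, F, G]] = [[0, -32/9, 16/9], [-32/9, 25/9, -8/9], [16/9, -8/9, 13/9]]; det M2 = -1280/81
det M1 - det M2 = -64/9; K = -64/9 / (29/9)^2 = -576/841

Answer: K = -576/841


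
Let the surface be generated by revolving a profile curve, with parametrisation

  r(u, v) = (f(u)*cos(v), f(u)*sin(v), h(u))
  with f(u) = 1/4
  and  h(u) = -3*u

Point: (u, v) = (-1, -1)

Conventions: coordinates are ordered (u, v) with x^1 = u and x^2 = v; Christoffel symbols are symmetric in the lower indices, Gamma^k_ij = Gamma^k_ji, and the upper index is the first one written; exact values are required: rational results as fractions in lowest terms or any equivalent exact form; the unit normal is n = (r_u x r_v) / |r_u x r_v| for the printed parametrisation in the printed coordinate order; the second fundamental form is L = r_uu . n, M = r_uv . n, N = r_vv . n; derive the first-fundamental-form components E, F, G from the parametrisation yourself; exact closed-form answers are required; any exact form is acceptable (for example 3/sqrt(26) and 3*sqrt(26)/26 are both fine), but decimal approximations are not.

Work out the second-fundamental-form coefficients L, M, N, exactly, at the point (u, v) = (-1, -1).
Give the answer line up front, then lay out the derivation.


Answer: L = 0, M = 0, N = -1/4

f = 1/4, f' = 0, f'' = 0, h' = -3, h'' = 0
E = 9, F = 0, G = 1/16; answer radicand W^2 = 9
unnormalised second-form numerators: l = 0, m = 0, n = -3/4; L = l/sqrt(9), and similarly M = m/sqrt(W^2), N = n/sqrt(W^2)


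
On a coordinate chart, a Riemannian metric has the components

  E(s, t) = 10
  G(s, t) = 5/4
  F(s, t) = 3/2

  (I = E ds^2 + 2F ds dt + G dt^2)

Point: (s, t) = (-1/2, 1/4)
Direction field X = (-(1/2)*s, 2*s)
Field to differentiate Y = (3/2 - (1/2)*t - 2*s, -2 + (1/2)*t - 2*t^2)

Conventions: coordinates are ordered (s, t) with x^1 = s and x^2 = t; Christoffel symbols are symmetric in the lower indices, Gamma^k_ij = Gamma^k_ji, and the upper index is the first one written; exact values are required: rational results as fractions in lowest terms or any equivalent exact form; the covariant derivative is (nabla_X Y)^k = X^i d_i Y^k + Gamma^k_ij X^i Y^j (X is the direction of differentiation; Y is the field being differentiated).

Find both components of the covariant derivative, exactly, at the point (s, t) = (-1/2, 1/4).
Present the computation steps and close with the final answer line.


E = 10, F = 3/2, G = 5/4 at the point
E_s = 0, E_t = 0, F_s = 0, F_t = 0, G_s = 0, G_t = 0
EG - F^2 = 41/4;  g^inv = (4/41) * [[5/4, -3/2], [-3/2, 10]]
first-kind symbols [ij,l] = (1/2)(d_i g_jl + d_j g_il - d_l g_ij): [ss,s] = E_s/2 = 0, [ss,t] = F_s - E_t/2 = 0, [st,s] = E_t/2 = 0, [st,t] = G_s/2 = 0, [tt,s] = F_t - G_s/2 = 0, [tt,t] = G_t/2 = 0
Gamma^s_ij = (G*[ij,s] - F*[ij,t])/(EG - F^2), Gamma^t_ij = (E*[ij,t] - F*[ij,s])/(EG - F^2)
Gamma_sss = 0, Gamma_sst = 0, Gamma_stt = 0, Gamma_tss = 0, Gamma_tst = 0, Gamma_ttt = 0
X = (1/4, -1), Y = (19/8, -2) at the point

Answer: (nabla_X Y)^s = 0, (nabla_X Y)^t = 1/2


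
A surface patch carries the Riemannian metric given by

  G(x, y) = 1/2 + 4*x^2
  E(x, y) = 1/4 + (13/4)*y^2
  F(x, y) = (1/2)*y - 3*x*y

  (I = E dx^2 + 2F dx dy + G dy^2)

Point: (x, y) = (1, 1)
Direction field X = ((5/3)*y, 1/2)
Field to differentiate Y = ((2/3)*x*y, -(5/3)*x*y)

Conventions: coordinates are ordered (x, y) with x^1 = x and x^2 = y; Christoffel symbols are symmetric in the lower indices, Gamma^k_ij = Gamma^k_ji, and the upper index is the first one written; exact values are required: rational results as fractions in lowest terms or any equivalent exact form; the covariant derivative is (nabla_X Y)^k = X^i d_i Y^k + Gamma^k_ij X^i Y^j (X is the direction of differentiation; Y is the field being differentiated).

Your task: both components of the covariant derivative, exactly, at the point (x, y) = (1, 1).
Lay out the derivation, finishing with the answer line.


E = 7/2, F = -5/2, G = 9/2 at the point
E_x = 0, E_y = 13/2, F_x = -3, F_y = -5/2, G_x = 8, G_y = 0
EG - F^2 = 19/2;  g^inv = (2/19) * [[9/2, 5/2], [5/2, 7/2]]
first-kind symbols [ij,l] = (1/2)(d_i g_jl + d_j g_il - d_l g_ij): [xx,x] = E_x/2 = 0, [xx,y] = F_x - E_y/2 = -25/4, [xy,x] = E_y/2 = 13/4, [xy,y] = G_x/2 = 4, [yy,x] = F_y - G_x/2 = -13/2, [yy,y] = G_y/2 = 0
Gamma^x_ij = (G*[ij,x] - F*[ij,y])/(EG - F^2), Gamma^y_ij = (E*[ij,y] - F*[ij,x])/(EG - F^2)
Gamma_xxx = -125/76, Gamma_xxy = 197/76, Gamma_xyy = -117/38, Gamma_yxx = -175/76, Gamma_yxy = 177/76, Gamma_yyy = -65/38
X = (5/3, 1/2), Y = (2/3, -5/3) at the point

Answer: (nabla_X Y)^x = -947/228, (nabla_X Y)^y = -7139/684


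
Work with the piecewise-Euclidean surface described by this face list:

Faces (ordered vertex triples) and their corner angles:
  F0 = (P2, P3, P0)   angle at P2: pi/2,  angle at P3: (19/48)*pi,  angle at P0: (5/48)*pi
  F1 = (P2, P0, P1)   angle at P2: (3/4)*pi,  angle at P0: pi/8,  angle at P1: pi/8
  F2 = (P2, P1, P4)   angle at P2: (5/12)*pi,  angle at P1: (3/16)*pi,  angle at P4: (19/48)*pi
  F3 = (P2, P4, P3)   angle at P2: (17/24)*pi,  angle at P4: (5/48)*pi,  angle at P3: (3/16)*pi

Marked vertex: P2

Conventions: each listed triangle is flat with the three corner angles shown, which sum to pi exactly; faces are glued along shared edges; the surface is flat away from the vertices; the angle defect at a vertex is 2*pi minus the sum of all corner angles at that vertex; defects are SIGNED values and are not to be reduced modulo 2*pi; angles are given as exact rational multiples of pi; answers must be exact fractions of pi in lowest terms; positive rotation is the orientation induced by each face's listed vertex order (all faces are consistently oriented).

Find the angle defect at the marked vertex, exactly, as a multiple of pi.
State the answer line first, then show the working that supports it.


Answer: defect(P2) = (-3/8)*pi

Sum of corner angles at P2: (19/8)*pi
defect = 2*pi - (19/8)*pi


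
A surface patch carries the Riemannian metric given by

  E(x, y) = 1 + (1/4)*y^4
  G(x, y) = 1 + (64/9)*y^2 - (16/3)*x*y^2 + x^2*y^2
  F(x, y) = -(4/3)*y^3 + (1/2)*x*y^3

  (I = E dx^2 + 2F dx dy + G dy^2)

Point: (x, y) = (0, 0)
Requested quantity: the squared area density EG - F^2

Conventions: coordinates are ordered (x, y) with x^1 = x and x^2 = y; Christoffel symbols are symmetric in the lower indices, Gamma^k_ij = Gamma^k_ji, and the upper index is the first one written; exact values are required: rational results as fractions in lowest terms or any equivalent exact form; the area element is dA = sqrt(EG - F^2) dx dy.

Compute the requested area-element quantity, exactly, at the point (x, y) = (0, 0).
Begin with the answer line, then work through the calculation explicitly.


Answer: EG - F^2 = 1

E = 1, F = 0, G = 1; EG - F^2 = 1


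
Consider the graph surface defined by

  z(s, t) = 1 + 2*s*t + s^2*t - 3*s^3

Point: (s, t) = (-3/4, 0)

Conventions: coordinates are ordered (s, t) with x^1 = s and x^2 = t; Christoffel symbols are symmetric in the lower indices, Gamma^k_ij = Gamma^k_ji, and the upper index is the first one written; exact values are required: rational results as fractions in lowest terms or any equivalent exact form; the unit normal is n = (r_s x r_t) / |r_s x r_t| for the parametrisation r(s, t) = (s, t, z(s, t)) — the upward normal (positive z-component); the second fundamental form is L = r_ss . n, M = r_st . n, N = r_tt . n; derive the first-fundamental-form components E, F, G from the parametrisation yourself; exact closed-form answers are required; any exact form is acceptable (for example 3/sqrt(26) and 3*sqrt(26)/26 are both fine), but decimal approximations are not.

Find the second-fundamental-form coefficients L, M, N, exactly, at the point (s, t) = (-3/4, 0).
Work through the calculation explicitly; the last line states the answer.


z_s = -81/16, z_t = -15/16, z_ss = 27/2, z_st = 1/2, z_tt = 0
E = 6817/256, F = 1215/256, G = 481/256; answer radicand W^2 = 3521/128
unnormalised second-form numerators: l = 27/2, m = 1/2, n = 0; L = l/sqrt(3521/128), and similarly M = m/sqrt(W^2), N = n/sqrt(W^2)

Answer: L = 108*sqrt(7042)/3521, M = 4*sqrt(7042)/3521, N = 0


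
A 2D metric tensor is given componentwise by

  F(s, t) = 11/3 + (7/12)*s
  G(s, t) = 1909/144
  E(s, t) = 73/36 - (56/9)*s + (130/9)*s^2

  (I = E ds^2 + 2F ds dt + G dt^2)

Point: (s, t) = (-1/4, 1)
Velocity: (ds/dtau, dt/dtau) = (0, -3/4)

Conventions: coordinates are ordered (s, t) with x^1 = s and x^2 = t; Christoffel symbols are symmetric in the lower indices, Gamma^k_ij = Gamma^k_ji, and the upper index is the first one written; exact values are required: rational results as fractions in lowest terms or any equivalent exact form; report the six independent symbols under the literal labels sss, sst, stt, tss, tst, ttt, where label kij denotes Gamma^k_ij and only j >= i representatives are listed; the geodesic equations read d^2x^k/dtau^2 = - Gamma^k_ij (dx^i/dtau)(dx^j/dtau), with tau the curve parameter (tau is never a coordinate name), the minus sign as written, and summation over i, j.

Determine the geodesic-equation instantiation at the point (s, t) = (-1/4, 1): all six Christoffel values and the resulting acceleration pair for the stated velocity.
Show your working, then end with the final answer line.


E = 323/72, F = 169/48, G = 1909/144 at the point
E_s = -121/9, E_t = 0, F_s = 7/12, F_t = 0, G_s = 0, G_t = 0
EG - F^2 = 976165/20736;  g^inv = (20736/976165) * [[1909/144, -169/48], [-169/48, 323/72]]
first-kind symbols [ij,l] = (1/2)(d_i g_jl + d_j g_il - d_l g_ij): [ss,s] = E_s/2 = -121/18, [ss,t] = F_s - E_t/2 = 7/12, [st,s] = E_t/2 = 0, [st,t] = G_s/2 = 0, [tt,s] = F_t - G_s/2 = 0, [tt,t] = G_t/2 = 0
Gamma^s_ij = (G*[ij,s] - F*[ij,t])/(EG - F^2), Gamma^t_ij = (E*[ij,t] - F*[ij,s])/(EG - F^2)
Gamma_sss = -378100/195233, Gamma_sst = 0, Gamma_stt = 0, Gamma_tss = 109008/195233, Gamma_tst = 0, Gamma_ttt = 0
d^2s/dtau^2 = -(Gamma_sss*(0)^2 + 2*Gamma_sst*(0)*(-3/4) + Gamma_stt*(-3/4)^2) = 0
d^2t/dtau^2 = -(Gamma_tss*(0)^2 + 2*Gamma_tst*(0)*(-3/4) + Gamma_ttt*(-3/4)^2) = 0

Answer: Gamma_sss = -378100/195233, Gamma_sst = 0, Gamma_stt = 0, Gamma_tss = 109008/195233, Gamma_tst = 0, Gamma_ttt = 0; accelerations (d^2s/dtau^2, d^2t/dtau^2) = (0, 0)


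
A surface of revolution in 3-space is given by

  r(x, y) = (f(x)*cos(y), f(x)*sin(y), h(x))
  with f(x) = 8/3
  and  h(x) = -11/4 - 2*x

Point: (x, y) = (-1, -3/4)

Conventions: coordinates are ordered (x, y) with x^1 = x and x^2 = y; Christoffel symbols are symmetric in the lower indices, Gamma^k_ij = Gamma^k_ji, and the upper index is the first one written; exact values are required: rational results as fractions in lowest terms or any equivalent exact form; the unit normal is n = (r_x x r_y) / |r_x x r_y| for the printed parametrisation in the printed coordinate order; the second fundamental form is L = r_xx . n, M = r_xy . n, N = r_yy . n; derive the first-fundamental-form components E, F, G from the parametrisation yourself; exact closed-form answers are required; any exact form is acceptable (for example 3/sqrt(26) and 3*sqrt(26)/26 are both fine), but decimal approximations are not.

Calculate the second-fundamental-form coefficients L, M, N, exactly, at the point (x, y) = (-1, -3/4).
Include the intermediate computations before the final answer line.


f = 8/3, f' = 0, f'' = 0, h' = -2, h'' = 0
E = 4, F = 0, G = 64/9; answer radicand W^2 = 4
unnormalised second-form numerators: l = 0, m = 0, n = -16/3; L = l/sqrt(4), and similarly M = m/sqrt(W^2), N = n/sqrt(W^2)

Answer: L = 0, M = 0, N = -8/3


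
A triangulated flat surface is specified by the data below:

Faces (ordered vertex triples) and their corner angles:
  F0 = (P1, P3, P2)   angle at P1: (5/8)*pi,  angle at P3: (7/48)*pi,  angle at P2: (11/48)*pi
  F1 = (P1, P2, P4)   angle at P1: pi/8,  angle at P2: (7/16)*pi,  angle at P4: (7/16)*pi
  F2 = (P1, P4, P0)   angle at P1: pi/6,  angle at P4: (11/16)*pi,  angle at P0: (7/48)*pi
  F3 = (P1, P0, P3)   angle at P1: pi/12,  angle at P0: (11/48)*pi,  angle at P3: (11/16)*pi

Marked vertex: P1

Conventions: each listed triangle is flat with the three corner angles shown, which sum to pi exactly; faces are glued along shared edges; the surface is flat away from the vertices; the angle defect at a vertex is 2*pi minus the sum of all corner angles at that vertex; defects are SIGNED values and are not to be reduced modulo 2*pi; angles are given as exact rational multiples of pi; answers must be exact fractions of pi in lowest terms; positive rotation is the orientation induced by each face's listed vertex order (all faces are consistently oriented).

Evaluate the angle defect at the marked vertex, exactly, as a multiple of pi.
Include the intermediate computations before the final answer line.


Sum of corner angles at P1: pi
defect = 2*pi - pi

Answer: defect(P1) = pi


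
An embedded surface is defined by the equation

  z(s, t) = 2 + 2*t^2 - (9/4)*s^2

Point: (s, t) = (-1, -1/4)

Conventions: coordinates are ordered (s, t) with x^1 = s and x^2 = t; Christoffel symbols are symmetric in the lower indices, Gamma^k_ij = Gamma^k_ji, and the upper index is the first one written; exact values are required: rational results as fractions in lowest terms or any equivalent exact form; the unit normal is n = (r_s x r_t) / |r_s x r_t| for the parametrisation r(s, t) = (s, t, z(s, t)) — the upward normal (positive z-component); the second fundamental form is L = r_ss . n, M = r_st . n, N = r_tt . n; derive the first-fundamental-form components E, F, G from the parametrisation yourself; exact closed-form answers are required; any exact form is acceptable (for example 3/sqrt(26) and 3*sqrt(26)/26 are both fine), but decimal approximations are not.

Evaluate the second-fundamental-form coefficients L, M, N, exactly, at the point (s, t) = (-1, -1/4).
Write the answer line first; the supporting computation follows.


Answer: L = -9*sqrt(89)/89, M = 0, N = 8*sqrt(89)/89

z_s = 9/2, z_t = -1, z_ss = -9/2, z_st = 0, z_tt = 4
E = 85/4, F = -9/2, G = 2; answer radicand W^2 = 89/4
unnormalised second-form numerators: l = -9/2, m = 0, n = 4; L = l/sqrt(89/4), and similarly M = m/sqrt(W^2), N = n/sqrt(W^2)


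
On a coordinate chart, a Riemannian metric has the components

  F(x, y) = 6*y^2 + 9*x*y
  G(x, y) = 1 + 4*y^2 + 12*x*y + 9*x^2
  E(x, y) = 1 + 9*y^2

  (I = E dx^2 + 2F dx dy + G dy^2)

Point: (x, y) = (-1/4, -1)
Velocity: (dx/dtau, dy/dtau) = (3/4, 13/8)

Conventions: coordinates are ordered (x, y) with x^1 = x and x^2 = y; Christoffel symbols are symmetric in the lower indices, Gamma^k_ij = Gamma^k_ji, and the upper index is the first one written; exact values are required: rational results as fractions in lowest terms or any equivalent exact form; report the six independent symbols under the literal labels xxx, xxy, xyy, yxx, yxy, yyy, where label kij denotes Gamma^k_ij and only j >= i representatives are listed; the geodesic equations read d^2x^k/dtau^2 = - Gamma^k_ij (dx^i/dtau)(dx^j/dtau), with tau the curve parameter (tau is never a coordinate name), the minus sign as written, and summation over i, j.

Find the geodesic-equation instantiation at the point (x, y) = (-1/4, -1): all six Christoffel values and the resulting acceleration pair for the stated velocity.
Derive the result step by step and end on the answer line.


E = 10, F = 33/4, G = 137/16 at the point
E_x = 0, E_y = -18, F_x = -9, F_y = -57/4, G_x = -33/2, G_y = -11
EG - F^2 = 281/16;  g^inv = (16/281) * [[137/16, -33/4], [-33/4, 10]]
first-kind symbols [ij,l] = (1/2)(d_i g_jl + d_j g_il - d_l g_ij): [xx,x] = E_x/2 = 0, [xx,y] = F_x - E_y/2 = 0, [xy,x] = E_y/2 = -9, [xy,y] = G_x/2 = -33/4, [yy,x] = F_y - G_x/2 = -6, [yy,y] = G_y/2 = -11/2
Gamma^x_ij = (G*[ij,x] - F*[ij,y])/(EG - F^2), Gamma^y_ij = (E*[ij,y] - F*[ij,x])/(EG - F^2)
Gamma_xxx = 0, Gamma_xxy = -144/281, Gamma_xyy = -96/281, Gamma_yxx = 0, Gamma_yxy = -132/281, Gamma_yyy = -88/281
d^2x/dtau^2 = -(Gamma_xxx*(3/4)^2 + 2*Gamma_xxy*(3/4)*(13/8) + Gamma_xyy*(13/8)^2) = 1209/562
d^2y/dtau^2 = -(Gamma_yxx*(3/4)^2 + 2*Gamma_yxy*(3/4)*(13/8) + Gamma_yyy*(13/8)^2) = 4433/2248

Answer: Gamma_xxx = 0, Gamma_xxy = -144/281, Gamma_xyy = -96/281, Gamma_yxx = 0, Gamma_yxy = -132/281, Gamma_yyy = -88/281; accelerations (d^2x/dtau^2, d^2y/dtau^2) = (1209/562, 4433/2248)


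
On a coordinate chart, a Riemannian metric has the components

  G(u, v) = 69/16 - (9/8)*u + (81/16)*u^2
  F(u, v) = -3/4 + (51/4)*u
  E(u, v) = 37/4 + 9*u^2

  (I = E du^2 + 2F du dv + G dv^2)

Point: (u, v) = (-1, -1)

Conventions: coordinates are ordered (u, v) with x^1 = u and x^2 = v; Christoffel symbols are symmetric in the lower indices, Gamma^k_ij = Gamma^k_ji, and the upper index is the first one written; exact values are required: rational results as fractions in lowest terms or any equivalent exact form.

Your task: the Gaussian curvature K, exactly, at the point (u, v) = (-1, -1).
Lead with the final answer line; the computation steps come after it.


Answer: K = 531/500

E = 73/4, F = -27/2, G = 21/2, EG - F^2 = 75/8 at the point
E_u = -18, E_v = 0, F_u = 51/4, F_v = 0, G_u = -45/4, G_v = 0
E_vv = 0, F_uv = 0, G_uu = 81/8
Compute both Brioschi determinants and normalise by (EG - F^2)^2.
M1 = [[-E_vv/2 + F_uv - G_uu/2, E_u/2, F_u - E_v/2], [F_v - G_u/2, E, F], [G_v/2, F, G]] = [[-81/16, -9, 51/4], [45/8, 73/4, -27/2], [0, -27/2, 21/2]]; det M1 = -61965/128
M2 = [[0, E_v/2, G_u/2], [E_v/2, E, F], [G_u/2, F, G]] = [[0, 0, -45/8], [0, 73/4, -27/2], [-45/8, -27/2, 21/2]]; det M2 = -147825/256
det M1 - det M2 = 23895/256; K = 23895/256 / (75/8)^2 = 531/500


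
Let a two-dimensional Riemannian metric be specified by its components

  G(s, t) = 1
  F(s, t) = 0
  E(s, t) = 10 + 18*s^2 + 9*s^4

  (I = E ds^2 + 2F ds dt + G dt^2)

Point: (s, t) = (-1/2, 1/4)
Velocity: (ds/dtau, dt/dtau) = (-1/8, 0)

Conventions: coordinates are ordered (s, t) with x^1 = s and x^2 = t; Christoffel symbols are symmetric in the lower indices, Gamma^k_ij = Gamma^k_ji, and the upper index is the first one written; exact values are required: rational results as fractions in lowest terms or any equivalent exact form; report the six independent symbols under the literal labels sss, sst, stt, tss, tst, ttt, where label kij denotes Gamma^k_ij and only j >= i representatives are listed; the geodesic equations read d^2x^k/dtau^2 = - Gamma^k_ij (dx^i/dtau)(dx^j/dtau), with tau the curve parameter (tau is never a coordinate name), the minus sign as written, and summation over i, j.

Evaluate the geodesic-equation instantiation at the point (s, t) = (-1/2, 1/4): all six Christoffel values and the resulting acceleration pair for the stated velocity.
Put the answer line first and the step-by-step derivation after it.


Answer: Gamma_sss = -180/241, Gamma_sst = 0, Gamma_stt = 0, Gamma_tss = 0, Gamma_tst = 0, Gamma_ttt = 0; accelerations (d^2s/dtau^2, d^2t/dtau^2) = (45/3856, 0)

E = 241/16, F = 0, G = 1 at the point
E_s = -45/2, E_t = 0, F_s = 0, F_t = 0, G_s = 0, G_t = 0
EG - F^2 = 241/16;  g^inv = (16/241) * [[1, 0], [0, 241/16]]
first-kind symbols [ij,l] = (1/2)(d_i g_jl + d_j g_il - d_l g_ij): [ss,s] = E_s/2 = -45/4, [ss,t] = F_s - E_t/2 = 0, [st,s] = E_t/2 = 0, [st,t] = G_s/2 = 0, [tt,s] = F_t - G_s/2 = 0, [tt,t] = G_t/2 = 0
Gamma^s_ij = (G*[ij,s] - F*[ij,t])/(EG - F^2), Gamma^t_ij = (E*[ij,t] - F*[ij,s])/(EG - F^2)
Gamma_sss = -180/241, Gamma_sst = 0, Gamma_stt = 0, Gamma_tss = 0, Gamma_tst = 0, Gamma_ttt = 0
d^2s/dtau^2 = -(Gamma_sss*(-1/8)^2 + 2*Gamma_sst*(-1/8)*(0) + Gamma_stt*(0)^2) = 45/3856
d^2t/dtau^2 = -(Gamma_tss*(-1/8)^2 + 2*Gamma_tst*(-1/8)*(0) + Gamma_ttt*(0)^2) = 0


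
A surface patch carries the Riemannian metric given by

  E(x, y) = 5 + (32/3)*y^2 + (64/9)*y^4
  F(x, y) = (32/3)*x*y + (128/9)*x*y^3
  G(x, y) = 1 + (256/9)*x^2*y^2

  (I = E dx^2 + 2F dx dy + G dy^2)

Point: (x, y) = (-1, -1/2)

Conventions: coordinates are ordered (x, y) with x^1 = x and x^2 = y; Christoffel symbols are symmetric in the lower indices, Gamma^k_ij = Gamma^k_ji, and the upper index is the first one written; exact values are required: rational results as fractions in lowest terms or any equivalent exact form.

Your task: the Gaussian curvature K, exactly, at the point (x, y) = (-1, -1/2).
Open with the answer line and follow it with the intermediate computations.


Answer: K = -576/18769

E = 73/9, F = 64/9, G = 73/9, EG - F^2 = 137/9 at the point
E_x = 0, E_y = -128/9, F_x = -64/9, F_y = -64/3, G_x = -128/9, G_y = -256/9
E_yy = 128/3, F_xy = 64/3, G_xx = 128/9
By Brioschi, K is (det M1 - det M2) divided by (EG - F^2) squared.
M1 = [[-E_yy/2 + F_xy - G_xx/2, E_x/2, F_x - E_y/2], [F_y - G_x/2, E, F], [G_y/2, F, G]] = [[-64/9, 0, 0], [-128/9, 73/9, 64/9], [-128/9, 64/9, 73/9]]; det M1 = -8768/81
M2 = [[0, E_y/2, G_x/2], [E_y/2, E, F], [G_x/2, F, G]] = [[0, -64/9, -64/9], [-64/9, 73/9, 64/9], [-64/9, 64/9, 73/9]]; det M2 = -8192/81
det M1 - det M2 = -64/9; K = -64/9 / (137/9)^2 = -576/18769


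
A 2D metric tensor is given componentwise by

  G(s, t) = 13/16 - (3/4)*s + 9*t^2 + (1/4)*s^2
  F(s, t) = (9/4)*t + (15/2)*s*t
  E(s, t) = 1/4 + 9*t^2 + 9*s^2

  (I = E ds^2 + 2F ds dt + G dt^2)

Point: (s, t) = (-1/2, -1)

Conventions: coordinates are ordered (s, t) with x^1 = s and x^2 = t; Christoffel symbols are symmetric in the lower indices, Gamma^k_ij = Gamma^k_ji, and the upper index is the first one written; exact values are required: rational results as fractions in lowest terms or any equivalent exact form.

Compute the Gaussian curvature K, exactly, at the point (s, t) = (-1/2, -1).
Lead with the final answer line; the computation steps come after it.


Answer: K = 50234/855625

E = 23/2, F = 3/2, G = 41/4, EG - F^2 = 925/8 at the point
E_s = -9, E_t = -18, F_s = -15/2, F_t = -3/2, G_s = -1, G_t = -18
E_tt = 18, F_st = 15/2, G_ss = 1/2
Apply the Brioschi formula K = (det M1 - det M2)/(EG - F^2)^2 over the derivative matrices of E, F, G.
M1 = [[-E_tt/2 + F_st - G_ss/2, E_s/2, F_s - E_t/2], [F_t - G_s/2, E, F], [G_t/2, F, G]] = [[-7/4, -9/2, 3/2], [-1, 23/2, 3/2], [-9, 3/2, 41/4]]; det M1 = -1111/32
M2 = [[0, E_t/2, G_s/2], [E_t/2, E, F], [G_s/2, F, G]] = [[0, -9, -1/2], [-9, 23/2, 3/2], [-1/2, 3/2, 41/4]]; det M2 = -6557/8
det M1 - det M2 = 25117/32; K = 25117/32 / (925/8)^2 = 50234/855625


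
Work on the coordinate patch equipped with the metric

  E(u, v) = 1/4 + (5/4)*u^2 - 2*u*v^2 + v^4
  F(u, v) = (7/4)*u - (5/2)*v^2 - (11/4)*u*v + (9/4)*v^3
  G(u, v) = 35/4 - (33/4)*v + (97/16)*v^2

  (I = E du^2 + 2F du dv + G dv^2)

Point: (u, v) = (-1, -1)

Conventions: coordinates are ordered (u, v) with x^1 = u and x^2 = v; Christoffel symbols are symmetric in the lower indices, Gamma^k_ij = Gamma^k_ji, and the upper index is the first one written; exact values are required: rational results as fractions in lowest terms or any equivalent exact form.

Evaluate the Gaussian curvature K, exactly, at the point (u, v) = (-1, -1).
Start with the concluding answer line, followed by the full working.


Answer: K = -37740/339889

E = 9/2, F = -37/4, G = 369/16, EG - F^2 = 583/32 at the point
E_u = -9/2, E_v = -8, F_u = 9/2, F_v = 29/2, G_u = 0, G_v = -163/8
E_vv = 16, F_uv = -11/4, G_uu = 0
Brioschi: K = (det M1 - det M2) / (EG - F^2)^2 with the standard first/second-derivative matrices M1, M2.
M1 = [[-E_vv/2 + F_uv - G_uu/2, E_u/2, F_u - E_v/2], [F_v - G_u/2, E, F], [G_v/2, F, G]] = [[-43/4, -9/4, 17/2], [29/2, 9/2, -37/4], [-163/16, -37/4, 369/16]]; det M1 = -103899/256
M2 = [[0, E_v/2, G_u/2], [E_v/2, E, F], [G_u/2, F, G]] = [[0, -4, 0], [-4, 9/2, -37/4], [0, -37/4, 369/16]]; det M2 = -369
det M1 - det M2 = -9435/256; K = -9435/256 / (583/32)^2 = -37740/339889
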